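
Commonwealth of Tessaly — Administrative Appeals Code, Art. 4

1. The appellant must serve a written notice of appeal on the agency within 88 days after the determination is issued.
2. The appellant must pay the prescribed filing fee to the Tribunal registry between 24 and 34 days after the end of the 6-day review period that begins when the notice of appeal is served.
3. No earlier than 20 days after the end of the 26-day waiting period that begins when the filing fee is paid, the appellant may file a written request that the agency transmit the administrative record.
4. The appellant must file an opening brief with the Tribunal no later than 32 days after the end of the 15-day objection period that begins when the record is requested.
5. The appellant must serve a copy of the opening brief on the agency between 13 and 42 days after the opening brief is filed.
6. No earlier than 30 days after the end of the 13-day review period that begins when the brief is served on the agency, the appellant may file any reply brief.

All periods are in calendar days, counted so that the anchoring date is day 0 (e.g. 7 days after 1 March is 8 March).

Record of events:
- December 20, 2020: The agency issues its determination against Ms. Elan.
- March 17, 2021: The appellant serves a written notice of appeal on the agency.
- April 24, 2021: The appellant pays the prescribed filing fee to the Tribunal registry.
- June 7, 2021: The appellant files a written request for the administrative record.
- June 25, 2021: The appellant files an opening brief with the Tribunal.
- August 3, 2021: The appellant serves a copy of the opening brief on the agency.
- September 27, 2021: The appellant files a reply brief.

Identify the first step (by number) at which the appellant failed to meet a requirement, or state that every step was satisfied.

Step 1: 88 days after December 20, 2020 (when the determination is issued) is March 18, 2021; March 17, 2021 is within that limit.
Step 2: the window is 24–34 days after March 23, 2021 (end of the 6-day review period, which began when the notice of appeal is served on March 17, 2021), so April 16, 2021 through April 26, 2021; done April 24, 2021 — within the window.
Step 3: the earliest permitted date is 20 days after May 20, 2021 (end of the 26-day waiting period, which began when the filing fee is paid on April 24, 2021), i.e. June 9, 2021; done June 7, 2021 — 2 days too early.
The analysis stops there.

Step 3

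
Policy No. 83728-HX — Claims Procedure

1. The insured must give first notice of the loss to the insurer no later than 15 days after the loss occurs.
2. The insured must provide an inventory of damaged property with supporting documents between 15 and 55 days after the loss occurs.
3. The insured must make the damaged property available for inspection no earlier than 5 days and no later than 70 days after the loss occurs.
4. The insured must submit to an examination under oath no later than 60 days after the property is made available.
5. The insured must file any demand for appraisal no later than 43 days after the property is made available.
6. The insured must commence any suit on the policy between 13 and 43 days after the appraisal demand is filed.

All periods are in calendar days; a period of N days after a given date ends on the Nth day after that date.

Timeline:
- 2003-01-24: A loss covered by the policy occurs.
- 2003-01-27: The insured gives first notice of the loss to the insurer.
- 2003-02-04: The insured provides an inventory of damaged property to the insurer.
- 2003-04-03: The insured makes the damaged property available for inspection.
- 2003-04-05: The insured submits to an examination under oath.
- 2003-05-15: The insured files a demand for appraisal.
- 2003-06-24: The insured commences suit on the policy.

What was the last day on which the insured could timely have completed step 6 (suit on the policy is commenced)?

2003-06-27

Step 6 runs from 2003-05-15, when the appraisal demand is filed. The window is 13–43 days after 2003-05-15; it closes on 2003-06-27.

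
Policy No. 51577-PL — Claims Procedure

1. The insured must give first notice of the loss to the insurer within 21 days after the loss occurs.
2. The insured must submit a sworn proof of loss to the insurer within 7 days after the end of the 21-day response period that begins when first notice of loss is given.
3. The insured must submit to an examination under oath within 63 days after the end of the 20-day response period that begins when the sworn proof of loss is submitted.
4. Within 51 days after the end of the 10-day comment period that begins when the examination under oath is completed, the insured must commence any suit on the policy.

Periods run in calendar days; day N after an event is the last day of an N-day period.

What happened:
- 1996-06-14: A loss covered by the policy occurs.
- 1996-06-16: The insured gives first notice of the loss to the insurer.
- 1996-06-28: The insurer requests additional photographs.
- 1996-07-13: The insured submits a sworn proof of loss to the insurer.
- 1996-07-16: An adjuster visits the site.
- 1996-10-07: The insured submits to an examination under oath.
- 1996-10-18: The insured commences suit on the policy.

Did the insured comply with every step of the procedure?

Step 1 — counting 21 days from 1996-06-14 (when the loss occurs) gives a deadline of 1996-07-05; 1996-06-16 is within that limit.
Step 2 — counting 7 days from 1996-07-07 (end of the 21-day response period, which began when first notice of loss is given on 1996-06-16) gives a deadline of 1996-07-14; 1996-07-13 is within that limit.
Step 3 — counting 63 days from 1996-08-02 (end of the 20-day response period, which began when the sworn proof of loss is submitted on 1996-07-13) gives a deadline of 1996-10-04; 1996-10-07 misses that deadline by 3 days.
No need to go further; step 3 was not satisfied.

No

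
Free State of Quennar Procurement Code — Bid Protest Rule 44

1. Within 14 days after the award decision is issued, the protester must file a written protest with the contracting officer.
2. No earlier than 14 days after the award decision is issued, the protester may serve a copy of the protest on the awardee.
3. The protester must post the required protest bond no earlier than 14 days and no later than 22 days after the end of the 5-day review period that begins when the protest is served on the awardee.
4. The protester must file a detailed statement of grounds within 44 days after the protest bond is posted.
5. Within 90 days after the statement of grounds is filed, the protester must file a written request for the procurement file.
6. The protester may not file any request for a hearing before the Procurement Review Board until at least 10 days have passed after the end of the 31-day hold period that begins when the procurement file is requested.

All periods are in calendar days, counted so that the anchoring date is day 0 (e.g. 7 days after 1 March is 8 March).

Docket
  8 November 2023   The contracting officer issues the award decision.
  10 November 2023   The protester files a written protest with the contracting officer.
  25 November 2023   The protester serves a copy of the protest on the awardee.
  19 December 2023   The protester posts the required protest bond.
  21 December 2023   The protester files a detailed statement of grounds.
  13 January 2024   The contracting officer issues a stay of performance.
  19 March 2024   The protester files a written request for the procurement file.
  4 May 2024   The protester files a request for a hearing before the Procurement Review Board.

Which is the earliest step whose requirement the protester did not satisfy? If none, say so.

Step 1 — counting 14 days from 8 November 2023 (when the award decision is issued) gives a deadline of 22 November 2023; 10 November 2023 is within that limit.
Step 2 — must wait 14 days from 8 November 2023 (when the award decision is issued), so not before 22 November 2023; 25 November 2023 is on or after that date.
Step 3 — 14 and 22 days from 30 November 2023 (end of the 5-day review period, which began when the protest is served on the awardee on 25 November 2023) are 14 December 2023 and 22 December 2023 respectively; done 19 December 2023, which is between those dates.
Step 4 — counting 44 days from 19 December 2023 (when the protest bond is posted) gives a deadline of 1 February 2024; done 21 December 2023 — timely.
Step 5 — counting 90 days from 21 December 2023 (when the statement of grounds is filed) gives a deadline of 20 March 2024; done 19 March 2024 — timely.
Step 6 — must wait 10 days from 19 April 2024 (end of the 31-day hold period, which began when the procurement file is requested on 19 March 2024), so not before 29 April 2024; 4 May 2024 is on or after that date.

None — every step was satisfied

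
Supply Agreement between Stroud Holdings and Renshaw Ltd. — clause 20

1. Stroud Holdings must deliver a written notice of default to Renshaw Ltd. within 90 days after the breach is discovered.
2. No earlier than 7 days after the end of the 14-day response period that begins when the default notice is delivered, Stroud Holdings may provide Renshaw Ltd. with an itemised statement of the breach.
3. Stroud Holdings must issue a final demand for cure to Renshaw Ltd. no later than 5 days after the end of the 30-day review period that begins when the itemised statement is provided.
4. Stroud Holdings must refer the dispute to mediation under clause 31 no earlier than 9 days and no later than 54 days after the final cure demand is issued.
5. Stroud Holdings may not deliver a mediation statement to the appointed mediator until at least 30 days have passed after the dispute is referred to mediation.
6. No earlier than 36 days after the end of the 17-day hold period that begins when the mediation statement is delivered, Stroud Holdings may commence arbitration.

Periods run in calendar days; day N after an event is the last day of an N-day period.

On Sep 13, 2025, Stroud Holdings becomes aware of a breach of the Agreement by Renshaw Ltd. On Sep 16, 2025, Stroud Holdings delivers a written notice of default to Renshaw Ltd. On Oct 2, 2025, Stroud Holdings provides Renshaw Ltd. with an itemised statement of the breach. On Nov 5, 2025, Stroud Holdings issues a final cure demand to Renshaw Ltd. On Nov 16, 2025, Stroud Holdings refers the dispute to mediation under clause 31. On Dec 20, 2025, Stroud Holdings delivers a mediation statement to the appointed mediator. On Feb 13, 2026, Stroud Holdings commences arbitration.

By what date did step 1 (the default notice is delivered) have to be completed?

Dec 12, 2025

Step 1 runs from Sep 13, 2025, when the breach is discovered. 90 days after Sep 13, 2025 is Dec 12, 2025.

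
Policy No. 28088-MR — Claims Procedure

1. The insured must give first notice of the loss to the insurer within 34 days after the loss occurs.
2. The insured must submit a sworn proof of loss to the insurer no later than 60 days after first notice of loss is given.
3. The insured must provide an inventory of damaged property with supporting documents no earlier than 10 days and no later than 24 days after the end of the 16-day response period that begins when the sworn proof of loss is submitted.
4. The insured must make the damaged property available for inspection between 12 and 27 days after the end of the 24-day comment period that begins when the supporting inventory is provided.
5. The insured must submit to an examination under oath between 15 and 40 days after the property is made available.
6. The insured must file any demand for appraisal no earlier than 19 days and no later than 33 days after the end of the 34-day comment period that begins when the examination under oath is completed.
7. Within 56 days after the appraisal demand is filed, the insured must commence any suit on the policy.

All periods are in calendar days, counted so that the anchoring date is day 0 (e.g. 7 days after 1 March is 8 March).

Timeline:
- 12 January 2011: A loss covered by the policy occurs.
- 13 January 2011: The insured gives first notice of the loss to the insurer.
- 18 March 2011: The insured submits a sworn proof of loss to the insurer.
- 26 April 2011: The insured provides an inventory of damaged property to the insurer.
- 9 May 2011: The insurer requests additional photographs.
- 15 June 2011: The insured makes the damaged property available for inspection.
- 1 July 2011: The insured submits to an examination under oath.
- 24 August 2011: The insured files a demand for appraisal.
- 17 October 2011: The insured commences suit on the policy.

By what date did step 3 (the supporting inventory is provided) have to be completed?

The sworn proof of loss is submitted on 18 March 2011; the 16-day response period therefore ends 3 April 2011, and step 3 runs from that date. The window is 10–24 days after 3 April 2011; it closes on 27 April 2011.

27 April 2011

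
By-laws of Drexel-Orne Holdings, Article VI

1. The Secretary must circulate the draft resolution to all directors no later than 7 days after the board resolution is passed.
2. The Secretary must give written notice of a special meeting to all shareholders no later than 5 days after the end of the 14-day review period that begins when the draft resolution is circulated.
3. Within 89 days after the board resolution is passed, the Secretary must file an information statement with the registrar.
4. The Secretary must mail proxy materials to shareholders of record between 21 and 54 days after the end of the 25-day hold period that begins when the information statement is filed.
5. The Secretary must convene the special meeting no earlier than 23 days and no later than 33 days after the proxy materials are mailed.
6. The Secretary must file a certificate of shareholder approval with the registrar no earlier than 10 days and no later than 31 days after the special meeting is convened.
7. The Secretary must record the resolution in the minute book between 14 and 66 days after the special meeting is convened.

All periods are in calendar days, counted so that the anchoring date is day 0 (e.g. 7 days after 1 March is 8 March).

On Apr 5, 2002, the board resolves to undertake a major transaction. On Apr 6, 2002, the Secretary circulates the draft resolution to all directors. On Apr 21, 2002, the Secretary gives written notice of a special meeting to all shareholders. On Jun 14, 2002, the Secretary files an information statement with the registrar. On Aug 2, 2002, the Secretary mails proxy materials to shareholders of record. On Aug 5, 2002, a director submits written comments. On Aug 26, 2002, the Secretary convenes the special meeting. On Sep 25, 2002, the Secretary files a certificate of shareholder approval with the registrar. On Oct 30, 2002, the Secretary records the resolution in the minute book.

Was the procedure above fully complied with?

Yes

Step 1: 7 days after Apr 5, 2002 (when the board resolution is passed) is Apr 12, 2002; Apr 6, 2002 is within that limit.
Step 2: 5 days after Apr 20, 2002 (end of the 14-day review period, which began when the draft resolution is circulated on Apr 6, 2002) is Apr 25, 2002; completed Apr 21, 2002, before the deadline.
Step 3: 89 days after Apr 5, 2002 (when the board resolution is passed) is Jul 3, 2002; Jun 14, 2002 is within that limit.
Step 4: the window is 21–54 days after Jul 9, 2002 (end of the 25-day hold period, which began when the information statement is filed on Jun 14, 2002), so Jul 30, 2002 through Sep 1, 2002; Aug 2, 2002 falls inside that range.
Step 5: the window is 23–33 days after Aug 2, 2002 (when the proxy materials are mailed), so Aug 25, 2002 through Sep 4, 2002; Aug 26, 2002 falls inside that range.
Step 6: the window is 10–31 days after Aug 26, 2002 (when the special meeting is convened), so Sep 5, 2002 through Sep 26, 2002; done Sep 25, 2002, which is between those dates.
Step 7: the window is 14–66 days after Aug 26, 2002 (when the special meeting is convened), so Sep 9, 2002 through Oct 31, 2002; done Oct 30, 2002, which is between those dates.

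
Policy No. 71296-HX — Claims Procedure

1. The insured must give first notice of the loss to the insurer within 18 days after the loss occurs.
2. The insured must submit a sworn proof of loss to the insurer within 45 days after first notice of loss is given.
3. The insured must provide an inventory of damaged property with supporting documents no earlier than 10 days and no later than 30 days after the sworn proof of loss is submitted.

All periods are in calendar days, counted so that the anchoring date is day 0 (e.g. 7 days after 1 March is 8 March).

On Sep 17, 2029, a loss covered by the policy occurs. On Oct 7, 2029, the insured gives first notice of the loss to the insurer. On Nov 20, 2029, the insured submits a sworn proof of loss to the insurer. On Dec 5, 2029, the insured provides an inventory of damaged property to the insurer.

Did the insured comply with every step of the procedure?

Step 1 — counting 18 days from Sep 17, 2029 (when the loss occurs) gives a deadline of Oct 5, 2029; done Oct 7, 2029 — 2 days late.

No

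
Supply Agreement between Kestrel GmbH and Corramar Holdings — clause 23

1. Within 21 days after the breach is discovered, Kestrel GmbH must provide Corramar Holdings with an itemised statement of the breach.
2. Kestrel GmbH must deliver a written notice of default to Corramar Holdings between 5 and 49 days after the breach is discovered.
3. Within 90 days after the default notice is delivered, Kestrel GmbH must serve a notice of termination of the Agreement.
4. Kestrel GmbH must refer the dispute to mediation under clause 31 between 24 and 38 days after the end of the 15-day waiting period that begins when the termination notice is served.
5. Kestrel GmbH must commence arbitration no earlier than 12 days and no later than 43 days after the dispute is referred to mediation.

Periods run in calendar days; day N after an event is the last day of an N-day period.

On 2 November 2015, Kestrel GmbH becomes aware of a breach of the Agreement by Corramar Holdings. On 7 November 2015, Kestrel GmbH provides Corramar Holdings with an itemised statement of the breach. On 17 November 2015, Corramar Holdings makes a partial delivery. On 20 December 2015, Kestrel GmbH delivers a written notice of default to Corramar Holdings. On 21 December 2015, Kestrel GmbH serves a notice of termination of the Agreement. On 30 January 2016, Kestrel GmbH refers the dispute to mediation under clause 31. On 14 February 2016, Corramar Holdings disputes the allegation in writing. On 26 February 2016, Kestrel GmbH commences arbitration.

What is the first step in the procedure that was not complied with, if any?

(1) due by 2 November 2015 + 21 days = 23 November 2015; 7 November 2015 is within that limit.
(2) the permitted window runs from 2 November 2015 + 5 = 7 November 2015 to 2 November 2015 + 49 = 21 December 2015; done 20 December 2015, which is between those dates.
(3) due by 20 December 2015 + 90 days = 19 March 2016; done 21 December 2015 — timely.
(4) the permitted window runs from 5 January 2016 + 24 = 29 January 2016 to 5 January 2016 + 38 = 12 February 2016; done 30 January 2016 — within the window.
(5) the permitted window runs from 30 January 2016 + 12 = 11 February 2016 to 30 January 2016 + 43 = 13 March 2016; done 26 February 2016 — within the window.

None — every step was satisfied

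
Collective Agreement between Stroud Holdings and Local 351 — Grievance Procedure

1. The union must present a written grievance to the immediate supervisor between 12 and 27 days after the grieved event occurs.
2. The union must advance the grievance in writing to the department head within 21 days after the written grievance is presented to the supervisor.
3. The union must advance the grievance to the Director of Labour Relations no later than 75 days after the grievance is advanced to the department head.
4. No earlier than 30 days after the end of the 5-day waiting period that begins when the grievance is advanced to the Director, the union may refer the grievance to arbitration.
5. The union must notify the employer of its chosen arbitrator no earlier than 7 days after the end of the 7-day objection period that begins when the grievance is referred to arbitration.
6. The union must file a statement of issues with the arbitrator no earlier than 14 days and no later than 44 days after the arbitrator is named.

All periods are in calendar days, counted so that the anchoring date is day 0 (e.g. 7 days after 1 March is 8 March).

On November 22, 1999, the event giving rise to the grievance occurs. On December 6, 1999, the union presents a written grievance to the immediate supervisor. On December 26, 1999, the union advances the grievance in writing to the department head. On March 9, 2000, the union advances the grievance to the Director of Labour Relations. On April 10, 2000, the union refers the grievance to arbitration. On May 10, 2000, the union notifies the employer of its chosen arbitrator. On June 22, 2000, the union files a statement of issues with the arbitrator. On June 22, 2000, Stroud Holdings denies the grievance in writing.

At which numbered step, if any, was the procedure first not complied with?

Step 1: the window is 12–27 days after November 22, 1999 (when the grieved event occurs), so December 4, 1999 through December 19, 1999; done December 6, 1999, which is between those dates.
Step 2: 21 days after December 6, 1999 (when the written grievance is presented to the supervisor) is December 27, 1999; December 26, 1999 is within that limit.
Step 3: 75 days after December 26, 1999 (when the grievance is advanced to the department head) is March 10, 2000; done March 9, 2000 — timely.
Step 4: the earliest permitted date is 30 days after March 14, 2000 (end of the 5-day waiting period, which began when the grievance is advanced to the Director on March 9, 2000), i.e. April 13, 2000; acted on April 10, 2000, 3 days prematurely.
The procedure was therefore not followed at step 4.

Step 4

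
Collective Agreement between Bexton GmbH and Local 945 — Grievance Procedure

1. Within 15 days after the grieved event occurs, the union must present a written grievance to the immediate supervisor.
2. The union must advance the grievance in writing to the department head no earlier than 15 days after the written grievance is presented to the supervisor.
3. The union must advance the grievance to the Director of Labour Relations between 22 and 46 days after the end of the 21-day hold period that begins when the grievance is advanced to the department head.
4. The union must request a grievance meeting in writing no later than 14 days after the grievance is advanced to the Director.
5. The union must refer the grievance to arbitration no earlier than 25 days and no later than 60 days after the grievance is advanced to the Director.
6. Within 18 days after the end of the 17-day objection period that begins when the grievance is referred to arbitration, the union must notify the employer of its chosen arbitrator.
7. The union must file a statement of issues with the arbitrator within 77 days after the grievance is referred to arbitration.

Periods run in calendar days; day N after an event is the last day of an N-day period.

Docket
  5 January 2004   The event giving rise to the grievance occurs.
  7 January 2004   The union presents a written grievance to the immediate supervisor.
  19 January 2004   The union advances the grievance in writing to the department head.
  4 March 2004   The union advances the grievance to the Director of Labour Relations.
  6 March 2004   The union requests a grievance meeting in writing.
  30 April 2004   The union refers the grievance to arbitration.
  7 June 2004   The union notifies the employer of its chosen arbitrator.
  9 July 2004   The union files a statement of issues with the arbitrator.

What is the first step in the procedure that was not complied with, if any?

Step 1: 15 days after 5 January 2004 (when the grieved event occurs) is 20 January 2004; done 7 January 2004 — timely.
Step 2: the earliest permitted date is 15 days after 7 January 2004 (when the written grievance is presented to the supervisor), i.e. 22 January 2004; acted on 19 January 2004, 3 days prematurely.
Later steps need not be reached.

Step 2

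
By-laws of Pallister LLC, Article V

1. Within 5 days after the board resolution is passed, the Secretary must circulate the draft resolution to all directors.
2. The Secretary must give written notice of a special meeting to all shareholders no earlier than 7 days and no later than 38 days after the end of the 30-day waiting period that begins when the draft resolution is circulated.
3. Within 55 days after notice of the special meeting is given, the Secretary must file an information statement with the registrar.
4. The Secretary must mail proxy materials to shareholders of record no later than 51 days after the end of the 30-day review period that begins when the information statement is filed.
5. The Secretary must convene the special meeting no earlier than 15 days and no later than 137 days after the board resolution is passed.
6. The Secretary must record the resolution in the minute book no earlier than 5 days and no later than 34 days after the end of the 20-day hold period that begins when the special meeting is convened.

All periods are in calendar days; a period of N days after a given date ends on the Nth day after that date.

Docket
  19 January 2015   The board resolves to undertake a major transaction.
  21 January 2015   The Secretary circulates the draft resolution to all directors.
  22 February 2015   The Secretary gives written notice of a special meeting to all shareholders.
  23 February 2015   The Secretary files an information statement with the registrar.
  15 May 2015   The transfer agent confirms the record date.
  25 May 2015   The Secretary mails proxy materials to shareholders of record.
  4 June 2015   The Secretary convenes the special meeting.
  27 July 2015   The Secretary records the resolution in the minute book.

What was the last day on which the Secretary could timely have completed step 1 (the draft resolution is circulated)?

24 January 2015

Step 1 runs from 19 January 2015, when the board resolution is passed. 5 days after 19 January 2015 is 24 January 2015.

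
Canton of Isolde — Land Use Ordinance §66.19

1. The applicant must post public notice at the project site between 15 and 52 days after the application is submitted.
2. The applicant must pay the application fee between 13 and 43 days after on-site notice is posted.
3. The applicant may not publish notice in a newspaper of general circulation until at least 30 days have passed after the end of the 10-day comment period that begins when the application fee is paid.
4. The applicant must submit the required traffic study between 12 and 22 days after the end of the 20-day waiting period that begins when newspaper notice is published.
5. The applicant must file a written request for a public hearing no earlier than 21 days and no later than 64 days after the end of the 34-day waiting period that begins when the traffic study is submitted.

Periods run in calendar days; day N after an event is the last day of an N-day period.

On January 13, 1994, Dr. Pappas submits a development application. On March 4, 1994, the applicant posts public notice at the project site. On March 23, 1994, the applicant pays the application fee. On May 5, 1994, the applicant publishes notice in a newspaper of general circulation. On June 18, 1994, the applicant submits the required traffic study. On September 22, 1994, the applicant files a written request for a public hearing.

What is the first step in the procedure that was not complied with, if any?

Step 4

Step 1: the window is 15–52 days after January 13, 1994 (when the application is submitted), so January 28, 1994 through March 6, 1994; March 4, 1994 falls inside that range.
Step 2: the window is 13–43 days after March 4, 1994 (when on-site notice is posted), so March 17, 1994 through April 16, 1994; done March 23, 1994 — within the window.
Step 3: the earliest permitted date is 30 days after April 2, 1994 (end of the 10-day comment period, which began when the application fee is paid on March 23, 1994), i.e. May 2, 1994; May 5, 1994 is on or after that date.
Step 4: the window is 12–22 days after May 25, 1994 (end of the 20-day waiting period, which began when newspaper notice is published on May 5, 1994), so June 6, 1994 through June 16, 1994; done June 18, 1994 — 2 days after the window closed.
The analysis stops there.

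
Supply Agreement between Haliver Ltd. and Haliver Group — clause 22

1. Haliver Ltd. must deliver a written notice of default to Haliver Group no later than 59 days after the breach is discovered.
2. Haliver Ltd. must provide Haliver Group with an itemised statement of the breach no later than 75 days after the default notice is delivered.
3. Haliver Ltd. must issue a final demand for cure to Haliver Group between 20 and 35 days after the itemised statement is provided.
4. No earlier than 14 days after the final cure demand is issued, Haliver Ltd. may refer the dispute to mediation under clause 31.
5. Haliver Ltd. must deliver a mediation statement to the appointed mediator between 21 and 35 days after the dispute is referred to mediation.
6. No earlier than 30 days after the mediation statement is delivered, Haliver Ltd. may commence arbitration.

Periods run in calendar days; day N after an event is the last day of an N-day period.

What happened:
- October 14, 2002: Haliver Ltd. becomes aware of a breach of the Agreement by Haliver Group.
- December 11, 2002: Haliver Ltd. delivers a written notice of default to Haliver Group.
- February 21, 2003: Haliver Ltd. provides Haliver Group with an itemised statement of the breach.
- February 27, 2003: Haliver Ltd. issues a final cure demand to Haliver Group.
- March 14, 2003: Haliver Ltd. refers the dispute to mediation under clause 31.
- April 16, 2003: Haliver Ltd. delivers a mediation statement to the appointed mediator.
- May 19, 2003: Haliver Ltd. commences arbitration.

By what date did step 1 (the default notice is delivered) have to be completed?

December 12, 2002

Step 1 runs from October 14, 2002, when the breach is discovered. 59 days after October 14, 2002 is December 12, 2002.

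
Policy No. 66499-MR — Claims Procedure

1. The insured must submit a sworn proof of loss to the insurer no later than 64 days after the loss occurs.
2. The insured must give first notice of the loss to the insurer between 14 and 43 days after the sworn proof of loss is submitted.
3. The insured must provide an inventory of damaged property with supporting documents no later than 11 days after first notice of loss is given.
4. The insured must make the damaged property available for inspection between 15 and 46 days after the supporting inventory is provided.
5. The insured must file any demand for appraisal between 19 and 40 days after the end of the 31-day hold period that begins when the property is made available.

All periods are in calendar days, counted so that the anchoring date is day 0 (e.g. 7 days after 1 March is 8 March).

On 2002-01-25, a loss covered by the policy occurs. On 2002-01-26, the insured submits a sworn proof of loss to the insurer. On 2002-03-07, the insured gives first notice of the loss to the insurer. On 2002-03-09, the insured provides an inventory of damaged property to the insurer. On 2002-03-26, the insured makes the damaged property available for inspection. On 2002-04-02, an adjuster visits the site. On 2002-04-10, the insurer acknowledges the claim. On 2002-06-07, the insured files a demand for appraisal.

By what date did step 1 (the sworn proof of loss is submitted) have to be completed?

Step 1 runs from 2002-01-25, when the loss occurs. 64 days after 2002-01-25 is 2002-03-30.

2002-03-30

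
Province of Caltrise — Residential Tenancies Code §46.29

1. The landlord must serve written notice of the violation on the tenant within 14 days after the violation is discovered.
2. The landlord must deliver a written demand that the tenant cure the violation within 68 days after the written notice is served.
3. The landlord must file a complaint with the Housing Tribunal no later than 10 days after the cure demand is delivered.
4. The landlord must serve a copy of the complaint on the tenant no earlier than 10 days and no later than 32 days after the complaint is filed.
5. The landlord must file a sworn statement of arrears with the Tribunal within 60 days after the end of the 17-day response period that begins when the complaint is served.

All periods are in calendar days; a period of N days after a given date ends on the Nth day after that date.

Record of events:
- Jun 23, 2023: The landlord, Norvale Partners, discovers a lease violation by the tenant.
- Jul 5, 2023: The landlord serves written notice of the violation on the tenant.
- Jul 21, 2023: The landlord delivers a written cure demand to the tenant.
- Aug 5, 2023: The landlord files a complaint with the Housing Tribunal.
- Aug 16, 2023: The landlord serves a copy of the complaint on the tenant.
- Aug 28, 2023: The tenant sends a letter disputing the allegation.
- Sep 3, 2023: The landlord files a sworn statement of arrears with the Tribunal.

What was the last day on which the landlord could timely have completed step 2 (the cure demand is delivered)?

Step 2 runs from Jul 5, 2023, when the written notice is served. 68 days after Jul 5, 2023 is Sep 11, 2023.

Sep 11, 2023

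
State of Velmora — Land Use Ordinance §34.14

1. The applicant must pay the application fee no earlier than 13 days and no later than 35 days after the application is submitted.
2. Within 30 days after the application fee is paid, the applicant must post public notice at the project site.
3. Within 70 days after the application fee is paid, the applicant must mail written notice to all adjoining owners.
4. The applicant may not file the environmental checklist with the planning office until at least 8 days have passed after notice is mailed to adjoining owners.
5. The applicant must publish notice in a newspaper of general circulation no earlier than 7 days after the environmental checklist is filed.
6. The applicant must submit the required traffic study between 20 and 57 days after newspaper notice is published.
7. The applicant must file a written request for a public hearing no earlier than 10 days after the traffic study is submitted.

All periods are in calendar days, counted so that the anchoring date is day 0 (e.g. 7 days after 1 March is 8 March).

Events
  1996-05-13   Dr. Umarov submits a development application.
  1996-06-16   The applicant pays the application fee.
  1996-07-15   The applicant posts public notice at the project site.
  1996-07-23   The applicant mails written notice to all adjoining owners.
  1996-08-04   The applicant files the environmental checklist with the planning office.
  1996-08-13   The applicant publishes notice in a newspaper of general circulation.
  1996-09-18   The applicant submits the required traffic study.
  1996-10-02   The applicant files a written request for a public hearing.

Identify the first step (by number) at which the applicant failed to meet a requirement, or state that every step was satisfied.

Step 1 — 13 and 35 days from 1996-05-13 (when the application is submitted) are 1996-05-26 and 1996-06-17 respectively; 1996-06-16 falls inside that range.
Step 2 — counting 30 days from 1996-06-16 (when the application fee is paid) gives a deadline of 1996-07-16; completed 1996-07-15, before the deadline.
Step 3 — counting 70 days from 1996-06-16 (when the application fee is paid) gives a deadline of 1996-08-25; 1996-07-23 is within that limit.
Step 4 — must wait 8 days from 1996-07-23 (when notice is mailed to adjoining owners), so not before 1996-07-31; 1996-08-04 is on or after that date.
Step 5 — must wait 7 days from 1996-08-04 (when the environmental checklist is filed), so not before 1996-08-11; 1996-08-13 is on or after that date.
Step 6 — 20 and 57 days from 1996-08-13 (when newspaper notice is published) are 1996-09-02 and 1996-10-09 respectively; 1996-09-18 falls inside that range.
Step 7 — must wait 10 days from 1996-09-18 (when the traffic study is submitted), so not before 1996-09-28; done 1996-10-02 — permitted.

None — every step was satisfied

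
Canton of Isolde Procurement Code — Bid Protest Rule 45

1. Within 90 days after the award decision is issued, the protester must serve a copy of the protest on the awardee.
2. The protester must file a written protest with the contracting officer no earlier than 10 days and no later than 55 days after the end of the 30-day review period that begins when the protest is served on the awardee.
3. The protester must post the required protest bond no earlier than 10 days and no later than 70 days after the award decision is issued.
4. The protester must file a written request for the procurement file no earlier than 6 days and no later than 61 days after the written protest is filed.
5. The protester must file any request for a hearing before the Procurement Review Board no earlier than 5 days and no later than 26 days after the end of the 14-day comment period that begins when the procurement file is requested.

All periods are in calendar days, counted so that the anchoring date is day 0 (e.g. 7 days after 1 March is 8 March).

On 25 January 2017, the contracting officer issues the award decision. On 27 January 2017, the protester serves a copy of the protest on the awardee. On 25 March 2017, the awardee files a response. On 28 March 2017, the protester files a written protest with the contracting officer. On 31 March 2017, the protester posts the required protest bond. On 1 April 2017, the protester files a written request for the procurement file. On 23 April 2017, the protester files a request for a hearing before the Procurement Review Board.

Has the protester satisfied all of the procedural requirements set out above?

Step 1 — counting 90 days from 25 January 2017 (when the award decision is issued) gives a deadline of 25 April 2017; done 27 January 2017 — timely.
Step 2 — 10 and 55 days from 26 February 2017 (end of the 30-day review period, which began when the protest is served on the awardee on 27 January 2017) are 8 March 2017 and 22 April 2017 respectively; 28 March 2017 falls inside that range.
Step 3 — 10 and 70 days from 25 January 2017 (when the award decision is issued) are 4 February 2017 and 5 April 2017 respectively; done 31 March 2017, which is between those dates.
Step 4 — 6 and 61 days from 28 March 2017 (when the written protest is filed) are 3 April 2017 and 28 May 2017 respectively; done 1 April 2017 — 2 days before the window opened.
The analysis stops there.

No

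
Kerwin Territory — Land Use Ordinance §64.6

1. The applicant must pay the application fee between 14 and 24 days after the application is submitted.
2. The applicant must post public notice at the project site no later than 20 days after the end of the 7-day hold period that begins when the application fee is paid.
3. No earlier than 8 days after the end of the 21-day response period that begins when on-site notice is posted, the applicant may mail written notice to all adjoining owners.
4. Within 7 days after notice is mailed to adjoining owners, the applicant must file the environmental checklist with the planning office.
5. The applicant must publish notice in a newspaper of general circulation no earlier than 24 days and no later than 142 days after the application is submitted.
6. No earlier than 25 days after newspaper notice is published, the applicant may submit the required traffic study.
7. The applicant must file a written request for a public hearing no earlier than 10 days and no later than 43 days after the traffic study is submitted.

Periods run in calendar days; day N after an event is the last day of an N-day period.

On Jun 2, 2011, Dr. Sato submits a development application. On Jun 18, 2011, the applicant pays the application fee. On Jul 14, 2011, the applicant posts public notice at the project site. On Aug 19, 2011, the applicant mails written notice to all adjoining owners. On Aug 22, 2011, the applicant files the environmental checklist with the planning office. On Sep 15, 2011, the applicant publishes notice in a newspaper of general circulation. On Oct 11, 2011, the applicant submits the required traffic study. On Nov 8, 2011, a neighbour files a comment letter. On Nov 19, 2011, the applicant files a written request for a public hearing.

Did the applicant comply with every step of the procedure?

Yes

Step 1: the window is 14–24 days after Jun 2, 2011 (when the application is submitted), so Jun 16, 2011 through Jun 26, 2011; done Jun 18, 2011 — within the window.
Step 2: 20 days after Jun 25, 2011 (end of the 7-day hold period, which began when the application fee is paid on Jun 18, 2011) is Jul 15, 2011; Jul 14, 2011 is within that limit.
Step 3: the earliest permitted date is 8 days after Aug 4, 2011 (end of the 21-day response period, which began when on-site notice is posted on Jul 14, 2011), i.e. Aug 12, 2011; done Aug 19, 2011, after the minimum wait.
Step 4: 7 days after Aug 19, 2011 (when notice is mailed to adjoining owners) is Aug 26, 2011; Aug 22, 2011 is within that limit.
Step 5: the window is 24–142 days after Jun 2, 2011 (when the application is submitted), so Jun 26, 2011 through Oct 22, 2011; done Sep 15, 2011 — within the window.
Step 6: the earliest permitted date is 25 days after Sep 15, 2011 (when newspaper notice is published), i.e. Oct 10, 2011; done Oct 11, 2011 — permitted.
Step 7: the window is 10–43 days after Oct 11, 2011 (when the traffic study is submitted), so Oct 21, 2011 through Nov 23, 2011; done Nov 19, 2011, which is between those dates.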